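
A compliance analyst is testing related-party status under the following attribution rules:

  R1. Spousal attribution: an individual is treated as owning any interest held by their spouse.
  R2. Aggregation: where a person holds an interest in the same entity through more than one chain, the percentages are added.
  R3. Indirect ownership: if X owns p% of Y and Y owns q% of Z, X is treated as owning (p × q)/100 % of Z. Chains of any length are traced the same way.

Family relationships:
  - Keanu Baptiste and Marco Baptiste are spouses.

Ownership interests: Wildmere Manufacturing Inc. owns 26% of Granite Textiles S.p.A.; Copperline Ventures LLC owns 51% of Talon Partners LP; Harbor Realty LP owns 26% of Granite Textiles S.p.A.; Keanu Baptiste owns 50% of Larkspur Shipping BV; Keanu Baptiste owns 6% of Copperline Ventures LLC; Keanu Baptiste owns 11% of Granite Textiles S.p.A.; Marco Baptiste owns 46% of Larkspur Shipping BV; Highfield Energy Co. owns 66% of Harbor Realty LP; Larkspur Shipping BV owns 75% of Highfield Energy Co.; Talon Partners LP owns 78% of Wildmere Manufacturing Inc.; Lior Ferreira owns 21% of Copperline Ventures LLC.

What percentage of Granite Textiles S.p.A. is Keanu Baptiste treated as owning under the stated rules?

23.975768%

By spousal attribution (R1), Keanu Baptiste is treated as also owning Marco Baptiste's interest in Larkspur Shipping BV, giving 50% + 46% = 96%.
Chain via Copperline Ventures LLC → Talon Partners LP → Wildmere Manufacturing Inc. (R3): 6% × 51% × 78% × 26% = 0.620568% of Granite Textiles S.p.A.
Chain via Larkspur Shipping BV → Highfield Energy Co. → Harbor Realty LP (R3): 96% × 75% × 66% × 26% = 12.3552% of Granite Textiles S.p.A.
Direct interest in Granite Textiles S.p.A: 11%.
Aggregating (R2): 0.620568% + 12.3552% + 11% = 23.975768%.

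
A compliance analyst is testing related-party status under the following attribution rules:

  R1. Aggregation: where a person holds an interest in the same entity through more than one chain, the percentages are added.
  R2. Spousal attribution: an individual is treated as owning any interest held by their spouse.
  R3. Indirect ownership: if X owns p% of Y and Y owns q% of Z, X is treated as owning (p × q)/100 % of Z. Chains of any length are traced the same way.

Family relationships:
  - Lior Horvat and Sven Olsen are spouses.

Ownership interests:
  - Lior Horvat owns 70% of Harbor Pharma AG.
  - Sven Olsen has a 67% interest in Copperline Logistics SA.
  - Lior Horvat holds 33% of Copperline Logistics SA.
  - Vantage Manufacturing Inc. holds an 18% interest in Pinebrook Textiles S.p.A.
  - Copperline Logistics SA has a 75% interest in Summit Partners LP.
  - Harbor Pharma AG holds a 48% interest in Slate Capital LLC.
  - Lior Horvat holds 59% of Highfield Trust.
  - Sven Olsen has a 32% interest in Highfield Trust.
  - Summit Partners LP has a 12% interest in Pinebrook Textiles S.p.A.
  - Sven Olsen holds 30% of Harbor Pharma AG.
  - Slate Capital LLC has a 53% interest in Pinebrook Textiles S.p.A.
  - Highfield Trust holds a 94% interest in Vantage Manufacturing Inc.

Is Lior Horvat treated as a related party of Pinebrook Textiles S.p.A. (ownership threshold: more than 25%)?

Yes

By spousal attribution (R2), Lior Horvat is treated as also owning Sven Olsen's interest in Harbor Pharma AG, giving 70% + 30% = 100%.
By spousal attribution (R2), Lior Horvat is treated as also owning Sven Olsen's interest in Copperline Logistics SA, giving 33% + 67% = 100%.
By spousal attribution (R2), Lior Horvat is treated as also owning Sven Olsen's interest in Highfield Trust, giving 59% + 32% = 91%.
Chain via Harbor Pharma AG → Slate Capital LLC (R3): 100% × 48% × 53% = 25.44% of Pinebrook Textiles S.p.A.
Chain via Copperline Logistics SA → Summit Partners LP (R3): 100% × 75% × 12% = 9% of Pinebrook Textiles S.p.A.
Chain via Highfield Trust → Vantage Manufacturing Inc. (R3): 91% × 94% × 18% = 15.3972% of Pinebrook Textiles S.p.A.
Aggregating (R1): 25.44% + 9% + 15.3972% = 49.8372%.
49.8372% exceeds the 25% threshold, so Lior is a related party to Pinebrook Textiles S.p.A.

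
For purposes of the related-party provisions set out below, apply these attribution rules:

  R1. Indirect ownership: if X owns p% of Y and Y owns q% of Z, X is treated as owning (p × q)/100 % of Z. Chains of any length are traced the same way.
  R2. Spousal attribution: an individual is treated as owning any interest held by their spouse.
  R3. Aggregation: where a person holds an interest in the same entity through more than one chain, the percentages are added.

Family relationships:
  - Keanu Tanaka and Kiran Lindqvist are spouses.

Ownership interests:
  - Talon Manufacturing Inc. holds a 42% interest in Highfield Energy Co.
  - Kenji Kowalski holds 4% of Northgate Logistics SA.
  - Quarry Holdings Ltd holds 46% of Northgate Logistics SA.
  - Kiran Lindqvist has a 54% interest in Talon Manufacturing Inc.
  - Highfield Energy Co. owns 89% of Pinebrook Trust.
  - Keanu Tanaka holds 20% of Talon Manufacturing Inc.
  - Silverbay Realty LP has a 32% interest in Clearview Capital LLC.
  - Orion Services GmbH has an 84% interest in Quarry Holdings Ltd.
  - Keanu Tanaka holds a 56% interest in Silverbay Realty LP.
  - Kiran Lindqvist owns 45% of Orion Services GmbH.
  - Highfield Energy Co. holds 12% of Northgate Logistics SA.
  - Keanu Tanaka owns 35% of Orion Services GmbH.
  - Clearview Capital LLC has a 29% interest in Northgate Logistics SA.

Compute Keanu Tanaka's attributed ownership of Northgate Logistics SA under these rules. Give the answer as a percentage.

By spousal attribution (R2), Keanu Tanaka is treated as also owning Kiran Lindqvist's interest in Orion Services GmbH, giving 35% + 45% = 80%.
By spousal attribution (R2), Keanu Tanaka is treated as also owning Kiran Lindqvist's interest in Talon Manufacturing Inc, giving 20% + 54% = 74%.
Chain via Orion Services GmbH → Quarry Holdings Ltd (R1): 80% × 84% × 46% = 30.912% of Northgate Logistics SA.
Chain via Talon Manufacturing Inc. → Highfield Energy Co. (R1): 74% × 42% × 12% = 3.7296% of Northgate Logistics SA.
Chain via Silverbay Realty LP → Clearview Capital LLC (R1): 56% × 32% × 29% = 5.1968% of Northgate Logistics SA.
Aggregating (R3): 30.912% + 3.7296% + 5.1968% = 39.8384%.

39.8384%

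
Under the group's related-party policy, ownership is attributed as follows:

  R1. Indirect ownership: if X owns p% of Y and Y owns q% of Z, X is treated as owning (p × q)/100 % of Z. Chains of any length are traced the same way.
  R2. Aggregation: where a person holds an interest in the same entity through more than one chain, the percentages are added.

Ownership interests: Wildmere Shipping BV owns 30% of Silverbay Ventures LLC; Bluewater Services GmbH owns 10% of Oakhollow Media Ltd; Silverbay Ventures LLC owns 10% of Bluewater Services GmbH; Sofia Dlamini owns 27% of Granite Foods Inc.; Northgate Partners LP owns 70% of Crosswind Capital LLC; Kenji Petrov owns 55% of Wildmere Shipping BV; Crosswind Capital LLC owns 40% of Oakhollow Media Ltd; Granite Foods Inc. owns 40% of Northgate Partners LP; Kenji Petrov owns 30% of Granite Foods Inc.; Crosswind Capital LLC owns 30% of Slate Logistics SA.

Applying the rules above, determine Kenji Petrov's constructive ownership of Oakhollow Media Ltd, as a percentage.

3.525%

Chain via Granite Foods Inc. → Northgate Partners LP → Crosswind Capital LLC (R1): 30% × 40% × 70% × 40% = 3.36% of Oakhollow Media Ltd.
Chain via Wildmere Shipping BV → Silverbay Ventures LLC → Bluewater Services GmbH (R1): 55% × 30% × 10% × 10% = 0.165% of Oakhollow Media Ltd.
Aggregating (R2): 3.36% + 0.165% = 3.525%.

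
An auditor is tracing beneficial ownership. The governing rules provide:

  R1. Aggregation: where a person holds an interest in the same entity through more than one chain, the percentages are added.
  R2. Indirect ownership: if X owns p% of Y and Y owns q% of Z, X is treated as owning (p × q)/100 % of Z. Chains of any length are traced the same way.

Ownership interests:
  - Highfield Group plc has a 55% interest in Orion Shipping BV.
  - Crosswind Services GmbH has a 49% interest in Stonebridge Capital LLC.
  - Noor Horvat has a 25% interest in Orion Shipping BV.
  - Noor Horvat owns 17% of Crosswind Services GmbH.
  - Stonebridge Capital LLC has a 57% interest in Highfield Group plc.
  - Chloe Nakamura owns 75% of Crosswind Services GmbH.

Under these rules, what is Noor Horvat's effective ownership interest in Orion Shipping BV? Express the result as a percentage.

Chain via Crosswind Services GmbH → Stonebridge Capital LLC → Highfield Group plc (R2): 17% × 49% × 57% × 55% = 2.611455% of Orion Shipping BV.
Direct interest in Orion Shipping BV: 25%.
Aggregating (R1): 2.611455% + 25% = 27.611455%.

27.611455%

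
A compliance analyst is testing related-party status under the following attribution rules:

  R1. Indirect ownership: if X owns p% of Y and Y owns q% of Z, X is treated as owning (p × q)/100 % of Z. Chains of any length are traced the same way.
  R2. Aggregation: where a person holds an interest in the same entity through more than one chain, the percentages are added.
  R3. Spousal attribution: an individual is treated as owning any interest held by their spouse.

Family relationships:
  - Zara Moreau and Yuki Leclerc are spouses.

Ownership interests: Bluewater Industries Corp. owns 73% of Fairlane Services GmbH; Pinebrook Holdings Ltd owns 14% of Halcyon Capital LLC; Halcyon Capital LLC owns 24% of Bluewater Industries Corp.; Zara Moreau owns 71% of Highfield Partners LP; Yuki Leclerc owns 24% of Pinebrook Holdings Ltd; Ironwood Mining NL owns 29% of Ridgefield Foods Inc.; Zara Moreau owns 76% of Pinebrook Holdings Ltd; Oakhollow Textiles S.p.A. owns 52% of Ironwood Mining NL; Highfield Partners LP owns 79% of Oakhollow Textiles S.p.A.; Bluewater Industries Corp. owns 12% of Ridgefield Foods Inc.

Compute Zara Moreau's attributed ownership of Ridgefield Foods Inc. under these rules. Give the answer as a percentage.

By spousal attribution (R3), Zara Moreau is treated as also owning Yuki Leclerc's interest in Pinebrook Holdings Ltd, giving 76% + 24% = 100%.
Chain via Pinebrook Holdings Ltd → Halcyon Capital LLC → Bluewater Industries Corp. (R1): 100% × 14% × 24% × 12% = 0.4032% of Ridgefield Foods Inc.
Chain via Highfield Partners LP → Oakhollow Textiles S.p.A. → Ironwood Mining NL (R1): 71% × 79% × 52% × 29% = 8.458372% of Ridgefield Foods Inc.
Aggregating (R2): 0.4032% + 8.458372% = 8.861572%.

8.861572%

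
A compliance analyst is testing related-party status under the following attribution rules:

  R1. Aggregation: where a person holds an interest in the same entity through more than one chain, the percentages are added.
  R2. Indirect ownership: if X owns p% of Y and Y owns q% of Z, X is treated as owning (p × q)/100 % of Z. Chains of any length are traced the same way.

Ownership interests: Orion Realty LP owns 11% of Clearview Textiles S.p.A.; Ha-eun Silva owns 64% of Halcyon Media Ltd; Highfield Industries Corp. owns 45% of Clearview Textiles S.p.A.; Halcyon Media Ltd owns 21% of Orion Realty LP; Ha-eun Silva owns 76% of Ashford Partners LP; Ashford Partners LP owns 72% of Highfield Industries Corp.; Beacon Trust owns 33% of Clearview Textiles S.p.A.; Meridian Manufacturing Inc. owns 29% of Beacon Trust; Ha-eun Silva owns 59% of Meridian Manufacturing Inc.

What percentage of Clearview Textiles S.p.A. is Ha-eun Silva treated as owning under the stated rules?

Chain via Ashford Partners LP → Highfield Industries Corp. (R2): 76% × 72% × 45% = 24.624% of Clearview Textiles S.p.A.
Chain via Meridian Manufacturing Inc. → Beacon Trust (R2): 59% × 29% × 33% = 5.6463% of Clearview Textiles S.p.A.
Chain via Halcyon Media Ltd → Orion Realty LP (R2): 64% × 21% × 11% = 1.4784% of Clearview Textiles S.p.A.
Aggregating (R1): 24.624% + 5.6463% + 1.4784% = 31.7487%.

31.7487%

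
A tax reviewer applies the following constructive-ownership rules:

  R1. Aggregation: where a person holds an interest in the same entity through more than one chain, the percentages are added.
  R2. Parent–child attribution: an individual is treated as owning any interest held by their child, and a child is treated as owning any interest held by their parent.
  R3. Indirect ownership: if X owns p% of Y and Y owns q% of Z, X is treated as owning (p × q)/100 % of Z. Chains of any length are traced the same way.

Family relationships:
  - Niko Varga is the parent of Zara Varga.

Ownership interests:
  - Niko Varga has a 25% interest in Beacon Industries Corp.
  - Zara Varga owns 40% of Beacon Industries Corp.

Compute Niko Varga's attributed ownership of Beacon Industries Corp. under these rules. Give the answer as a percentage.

By parent–child attribution (R2), Niko Varga is treated as also owning Zara Varga's interest in Beacon Industries Corp, giving 25% + 40% = 65%.
Direct interest in Beacon Industries Corp: 65%.

65%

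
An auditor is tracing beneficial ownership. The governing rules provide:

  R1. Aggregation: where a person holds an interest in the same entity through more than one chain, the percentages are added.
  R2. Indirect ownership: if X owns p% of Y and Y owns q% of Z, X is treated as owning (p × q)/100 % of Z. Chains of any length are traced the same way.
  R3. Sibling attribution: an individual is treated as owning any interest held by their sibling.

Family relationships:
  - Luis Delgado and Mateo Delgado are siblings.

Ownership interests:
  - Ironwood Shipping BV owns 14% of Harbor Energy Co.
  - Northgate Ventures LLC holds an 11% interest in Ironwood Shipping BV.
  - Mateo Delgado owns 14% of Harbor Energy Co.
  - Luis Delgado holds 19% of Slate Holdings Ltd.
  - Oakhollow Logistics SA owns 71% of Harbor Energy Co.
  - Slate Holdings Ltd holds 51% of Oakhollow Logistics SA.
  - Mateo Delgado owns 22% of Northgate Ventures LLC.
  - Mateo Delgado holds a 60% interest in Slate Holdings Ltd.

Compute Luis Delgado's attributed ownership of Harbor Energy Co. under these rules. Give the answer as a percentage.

42.9447%

By sibling attribution (R3), Luis Delgado is treated as also owning Mateo Delgado's interest in Slate Holdings Ltd, giving 19% + 60% = 79%.
By sibling attribution (R3), Luis Delgado is treated as owning Mateo Delgado's 22% interest in Northgate Ventures LLC.
By sibling attribution (R3), Luis Delgado is treated as owning Mateo Delgado's 14% interest in Harbor Energy Co.
Chain via Slate Holdings Ltd → Oakhollow Logistics SA (R2): 79% × 51% × 71% = 28.6059% of Harbor Energy Co.
Chain via Northgate Ventures LLC → Ironwood Shipping BV (R2): 22% × 11% × 14% = 0.3388% of Harbor Energy Co.
Direct interest in Harbor Energy Co: 14%.
Aggregating (R1): 28.6059% + 0.3388% + 14% = 42.9447%.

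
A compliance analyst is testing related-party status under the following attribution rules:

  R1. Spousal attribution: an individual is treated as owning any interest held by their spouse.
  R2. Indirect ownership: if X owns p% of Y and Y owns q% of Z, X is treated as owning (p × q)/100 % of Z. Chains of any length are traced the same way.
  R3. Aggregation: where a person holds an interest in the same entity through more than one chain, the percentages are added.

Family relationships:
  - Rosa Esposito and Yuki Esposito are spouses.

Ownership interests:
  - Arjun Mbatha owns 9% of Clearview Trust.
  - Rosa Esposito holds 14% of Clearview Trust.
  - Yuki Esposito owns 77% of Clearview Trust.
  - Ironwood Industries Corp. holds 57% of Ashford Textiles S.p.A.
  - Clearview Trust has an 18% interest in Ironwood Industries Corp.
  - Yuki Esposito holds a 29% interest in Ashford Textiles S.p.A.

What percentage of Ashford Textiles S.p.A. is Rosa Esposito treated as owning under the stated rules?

By spousal attribution (R1), Rosa Esposito is treated as also owning Yuki Esposito's interest in Clearview Trust, giving 14% + 77% = 91%.
By spousal attribution (R1), Rosa Esposito is treated as owning Yuki Esposito's 29% interest in Ashford Textiles S.p.A.
Chain via Clearview Trust → Ironwood Industries Corp. (R2): 91% × 18% × 57% = 9.3366% of Ashford Textiles S.p.A.
Direct interest in Ashford Textiles S.p.A: 29%.
Aggregating (R3): 9.3366% + 29% = 38.3366%.

38.3366%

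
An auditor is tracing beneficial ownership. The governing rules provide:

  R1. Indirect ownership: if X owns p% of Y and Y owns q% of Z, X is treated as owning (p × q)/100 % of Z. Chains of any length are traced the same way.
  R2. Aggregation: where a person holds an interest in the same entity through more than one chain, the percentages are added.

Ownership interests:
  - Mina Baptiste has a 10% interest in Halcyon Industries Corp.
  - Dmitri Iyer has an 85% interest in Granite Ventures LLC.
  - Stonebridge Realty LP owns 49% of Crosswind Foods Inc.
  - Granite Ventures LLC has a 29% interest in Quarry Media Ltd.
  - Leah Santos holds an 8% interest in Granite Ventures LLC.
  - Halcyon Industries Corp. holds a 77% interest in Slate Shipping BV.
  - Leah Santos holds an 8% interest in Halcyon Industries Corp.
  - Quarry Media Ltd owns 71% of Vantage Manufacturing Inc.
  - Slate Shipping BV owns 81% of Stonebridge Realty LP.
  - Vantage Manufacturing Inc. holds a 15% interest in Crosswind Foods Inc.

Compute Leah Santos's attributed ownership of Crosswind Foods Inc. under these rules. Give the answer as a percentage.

2.691984%

Chain via Halcyon Industries Corp. → Slate Shipping BV → Stonebridge Realty LP (R1): 8% × 77% × 81% × 49% = 2.444904% of Crosswind Foods Inc.
Chain via Granite Ventures LLC → Quarry Media Ltd → Vantage Manufacturing Inc. (R1): 8% × 29% × 71% × 15% = 0.24708% of Crosswind Foods Inc.
Aggregating (R2): 2.444904% + 0.24708% = 2.691984%.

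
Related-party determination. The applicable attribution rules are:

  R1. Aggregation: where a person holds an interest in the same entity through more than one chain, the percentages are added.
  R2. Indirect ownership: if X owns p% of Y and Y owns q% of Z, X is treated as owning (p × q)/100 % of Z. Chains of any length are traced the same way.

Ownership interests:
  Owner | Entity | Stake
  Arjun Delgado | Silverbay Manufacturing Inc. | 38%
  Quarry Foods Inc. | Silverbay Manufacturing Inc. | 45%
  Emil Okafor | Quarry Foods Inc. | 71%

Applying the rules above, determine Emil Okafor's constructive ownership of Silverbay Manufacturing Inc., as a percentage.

Chain via Quarry Foods Inc. (R2): 71% × 45% = 31.95% of Silverbay Manufacturing Inc.

31.95%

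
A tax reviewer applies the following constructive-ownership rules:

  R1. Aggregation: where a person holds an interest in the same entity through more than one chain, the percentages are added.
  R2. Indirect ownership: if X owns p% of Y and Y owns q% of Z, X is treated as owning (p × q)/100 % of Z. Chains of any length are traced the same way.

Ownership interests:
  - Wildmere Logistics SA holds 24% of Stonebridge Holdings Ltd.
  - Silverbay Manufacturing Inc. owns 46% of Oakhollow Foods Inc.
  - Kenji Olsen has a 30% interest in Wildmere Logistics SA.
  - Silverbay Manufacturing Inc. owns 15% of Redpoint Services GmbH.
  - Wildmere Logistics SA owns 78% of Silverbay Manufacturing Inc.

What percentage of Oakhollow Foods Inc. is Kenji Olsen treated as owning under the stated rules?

Chain via Wildmere Logistics SA → Silverbay Manufacturing Inc. (R2): 30% × 78% × 46% = 10.764% of Oakhollow Foods Inc.

10.764%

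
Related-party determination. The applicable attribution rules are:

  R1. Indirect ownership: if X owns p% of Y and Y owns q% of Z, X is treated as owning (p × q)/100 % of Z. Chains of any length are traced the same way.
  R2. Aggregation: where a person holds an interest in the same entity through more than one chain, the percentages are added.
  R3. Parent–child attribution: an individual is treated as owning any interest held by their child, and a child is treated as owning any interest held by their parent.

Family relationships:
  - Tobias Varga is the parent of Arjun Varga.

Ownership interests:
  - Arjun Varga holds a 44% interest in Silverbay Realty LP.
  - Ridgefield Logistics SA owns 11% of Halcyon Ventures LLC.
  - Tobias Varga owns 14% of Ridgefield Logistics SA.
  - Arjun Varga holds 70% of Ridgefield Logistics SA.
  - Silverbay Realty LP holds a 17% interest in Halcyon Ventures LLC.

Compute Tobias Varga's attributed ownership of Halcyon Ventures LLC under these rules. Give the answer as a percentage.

By parent–child attribution (R3), Tobias Varga is treated as also owning Arjun Varga's interest in Ridgefield Logistics SA, giving 14% + 70% = 84%.
By parent–child attribution (R3), Tobias Varga is treated as owning Arjun Varga's 44% interest in Silverbay Realty LP.
Chain via Ridgefield Logistics SA (R1): 84% × 11% = 9.24% of Halcyon Ventures LLC.
Chain via Silverbay Realty LP (R1): 44% × 17% = 7.48% of Halcyon Ventures LLC.
Aggregating (R2): 9.24% + 7.48% = 16.72%.

16.72%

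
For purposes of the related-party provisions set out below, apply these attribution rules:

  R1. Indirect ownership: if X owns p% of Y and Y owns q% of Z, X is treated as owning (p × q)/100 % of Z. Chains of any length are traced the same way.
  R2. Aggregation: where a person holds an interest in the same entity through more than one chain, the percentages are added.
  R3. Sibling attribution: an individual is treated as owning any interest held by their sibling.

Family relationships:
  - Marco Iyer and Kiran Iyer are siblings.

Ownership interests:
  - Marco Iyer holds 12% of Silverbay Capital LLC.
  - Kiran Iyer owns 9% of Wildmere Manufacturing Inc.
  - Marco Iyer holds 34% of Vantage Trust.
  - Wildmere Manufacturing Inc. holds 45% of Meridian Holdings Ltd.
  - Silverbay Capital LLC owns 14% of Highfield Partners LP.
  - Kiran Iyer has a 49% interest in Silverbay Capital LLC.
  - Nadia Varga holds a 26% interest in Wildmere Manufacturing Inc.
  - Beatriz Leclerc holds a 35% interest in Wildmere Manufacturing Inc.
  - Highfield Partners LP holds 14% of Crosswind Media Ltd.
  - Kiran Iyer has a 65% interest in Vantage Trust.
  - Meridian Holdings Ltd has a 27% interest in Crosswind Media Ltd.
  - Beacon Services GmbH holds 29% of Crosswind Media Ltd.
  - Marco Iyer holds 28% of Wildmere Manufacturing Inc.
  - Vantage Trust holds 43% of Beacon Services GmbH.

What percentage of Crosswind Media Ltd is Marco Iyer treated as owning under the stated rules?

18.0364%

By sibling attribution (R3), Marco Iyer is treated as also owning Kiran Iyer's interest in Wildmere Manufacturing Inc, giving 28% + 9% = 37%.
By sibling attribution (R3), Marco Iyer is treated as also owning Kiran Iyer's interest in Vantage Trust, giving 34% + 65% = 99%.
By sibling attribution (R3), Marco Iyer is treated as also owning Kiran Iyer's interest in Silverbay Capital LLC, giving 12% + 49% = 61%.
Chain via Wildmere Manufacturing Inc. → Meridian Holdings Ltd (R1): 37% × 45% × 27% = 4.4955% of Crosswind Media Ltd.
Chain via Vantage Trust → Beacon Services GmbH (R1): 99% × 43% × 29% = 12.3453% of Crosswind Media Ltd.
Chain via Silverbay Capital LLC → Highfield Partners LP (R1): 61% × 14% × 14% = 1.1956% of Crosswind Media Ltd.
Aggregating (R2): 4.4955% + 12.3453% + 1.1956% = 18.0364%.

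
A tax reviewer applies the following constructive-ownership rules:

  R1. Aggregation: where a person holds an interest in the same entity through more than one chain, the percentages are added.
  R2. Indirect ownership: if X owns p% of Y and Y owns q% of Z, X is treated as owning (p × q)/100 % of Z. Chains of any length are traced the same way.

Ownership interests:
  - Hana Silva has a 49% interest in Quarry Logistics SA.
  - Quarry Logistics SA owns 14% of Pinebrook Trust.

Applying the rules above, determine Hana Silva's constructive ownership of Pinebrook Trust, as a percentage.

6.86%

Chain via Quarry Logistics SA (R2): 49% × 14% = 6.86% of Pinebrook Trust.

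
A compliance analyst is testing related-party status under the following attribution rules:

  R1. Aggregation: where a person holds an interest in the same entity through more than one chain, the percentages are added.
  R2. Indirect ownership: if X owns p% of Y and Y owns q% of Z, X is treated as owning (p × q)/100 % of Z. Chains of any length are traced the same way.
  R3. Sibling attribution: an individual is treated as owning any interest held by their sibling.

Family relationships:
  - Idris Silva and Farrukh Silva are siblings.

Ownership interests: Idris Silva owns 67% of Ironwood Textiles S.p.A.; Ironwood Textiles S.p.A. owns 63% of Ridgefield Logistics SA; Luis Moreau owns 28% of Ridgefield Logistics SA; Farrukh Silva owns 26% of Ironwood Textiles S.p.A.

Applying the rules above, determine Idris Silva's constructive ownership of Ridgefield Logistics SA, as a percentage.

58.59%

By sibling attribution (R3), Idris Silva is treated as also owning Farrukh Silva's interest in Ironwood Textiles S.p.A, giving 67% + 26% = 93%.
Chain via Ironwood Textiles S.p.A. (R2): 93% × 63% = 58.59% of Ridgefield Logistics SA.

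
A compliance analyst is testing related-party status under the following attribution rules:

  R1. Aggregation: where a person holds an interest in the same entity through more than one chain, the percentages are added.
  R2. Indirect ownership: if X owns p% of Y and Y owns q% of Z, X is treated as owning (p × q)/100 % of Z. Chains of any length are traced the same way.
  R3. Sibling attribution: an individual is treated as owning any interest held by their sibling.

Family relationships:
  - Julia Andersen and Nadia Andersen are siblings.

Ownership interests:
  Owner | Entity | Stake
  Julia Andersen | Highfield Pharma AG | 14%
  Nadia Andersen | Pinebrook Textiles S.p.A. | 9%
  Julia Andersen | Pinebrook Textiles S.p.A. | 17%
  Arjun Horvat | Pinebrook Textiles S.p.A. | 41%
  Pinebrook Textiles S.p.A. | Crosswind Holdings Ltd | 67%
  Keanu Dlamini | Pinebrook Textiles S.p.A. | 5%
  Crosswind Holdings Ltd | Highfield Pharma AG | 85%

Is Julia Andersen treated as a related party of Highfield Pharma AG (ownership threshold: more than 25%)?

Yes

By sibling attribution (R3), Julia Andersen is treated as also owning Nadia Andersen's interest in Pinebrook Textiles S.p.A, giving 17% + 9% = 26%.
Chain via Pinebrook Textiles S.p.A. → Crosswind Holdings Ltd (R2): 26% × 67% × 85% = 14.807% of Highfield Pharma AG.
Direct interest in Highfield Pharma AG: 14%.
Aggregating (R1): 14.807% + 14% = 28.807%.
28.807% exceeds the 25% threshold, so Julia is a related party to Highfield Pharma AG.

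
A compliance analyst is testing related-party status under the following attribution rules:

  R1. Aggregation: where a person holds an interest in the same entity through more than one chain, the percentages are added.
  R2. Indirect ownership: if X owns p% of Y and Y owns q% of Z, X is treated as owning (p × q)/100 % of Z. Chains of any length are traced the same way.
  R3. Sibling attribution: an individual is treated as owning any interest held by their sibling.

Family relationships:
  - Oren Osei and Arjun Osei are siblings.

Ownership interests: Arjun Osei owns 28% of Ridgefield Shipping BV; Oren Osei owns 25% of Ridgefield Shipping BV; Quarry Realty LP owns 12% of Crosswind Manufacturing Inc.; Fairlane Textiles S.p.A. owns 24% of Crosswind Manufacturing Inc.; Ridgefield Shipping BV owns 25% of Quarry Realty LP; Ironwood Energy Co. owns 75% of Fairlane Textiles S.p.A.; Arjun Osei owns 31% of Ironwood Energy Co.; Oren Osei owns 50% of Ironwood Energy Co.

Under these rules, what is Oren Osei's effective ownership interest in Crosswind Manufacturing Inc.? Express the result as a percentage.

16.17%

By sibling attribution (R3), Oren Osei is treated as also owning Arjun Osei's interest in Ridgefield Shipping BV, giving 25% + 28% = 53%.
By sibling attribution (R3), Oren Osei is treated as also owning Arjun Osei's interest in Ironwood Energy Co, giving 50% + 31% = 81%.
Chain via Ridgefield Shipping BV → Quarry Realty LP (R2): 53% × 25% × 12% = 1.59% of Crosswind Manufacturing Inc.
Chain via Ironwood Energy Co. → Fairlane Textiles S.p.A. (R2): 81% × 75% × 24% = 14.58% of Crosswind Manufacturing Inc.
Aggregating (R1): 1.59% + 14.58% = 16.17%.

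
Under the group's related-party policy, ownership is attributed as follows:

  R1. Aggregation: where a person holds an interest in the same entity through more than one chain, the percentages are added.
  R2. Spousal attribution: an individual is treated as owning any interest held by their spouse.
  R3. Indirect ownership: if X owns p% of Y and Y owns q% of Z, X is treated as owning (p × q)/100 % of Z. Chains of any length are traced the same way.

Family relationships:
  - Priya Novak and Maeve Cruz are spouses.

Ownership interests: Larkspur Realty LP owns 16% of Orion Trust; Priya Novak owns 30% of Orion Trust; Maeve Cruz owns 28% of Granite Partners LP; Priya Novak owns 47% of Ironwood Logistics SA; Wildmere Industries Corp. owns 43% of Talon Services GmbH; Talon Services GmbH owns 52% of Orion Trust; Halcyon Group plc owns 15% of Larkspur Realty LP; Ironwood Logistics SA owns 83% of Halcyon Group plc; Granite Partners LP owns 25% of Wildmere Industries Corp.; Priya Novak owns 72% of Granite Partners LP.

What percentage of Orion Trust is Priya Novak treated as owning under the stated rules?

36.52624%

By spousal attribution (R2), Priya Novak is treated as also owning Maeve Cruz's interest in Granite Partners LP, giving 72% + 28% = 100%.
Chain via Ironwood Logistics SA → Halcyon Group plc → Larkspur Realty LP (R3): 47% × 83% × 15% × 16% = 0.93624% of Orion Trust.
Chain via Granite Partners LP → Wildmere Industries Corp. → Talon Services GmbH (R3): 100% × 25% × 43% × 52% = 5.59% of Orion Trust.
Direct interest in Orion Trust: 30%.
Aggregating (R1): 0.93624% + 5.59% + 30% = 36.52624%.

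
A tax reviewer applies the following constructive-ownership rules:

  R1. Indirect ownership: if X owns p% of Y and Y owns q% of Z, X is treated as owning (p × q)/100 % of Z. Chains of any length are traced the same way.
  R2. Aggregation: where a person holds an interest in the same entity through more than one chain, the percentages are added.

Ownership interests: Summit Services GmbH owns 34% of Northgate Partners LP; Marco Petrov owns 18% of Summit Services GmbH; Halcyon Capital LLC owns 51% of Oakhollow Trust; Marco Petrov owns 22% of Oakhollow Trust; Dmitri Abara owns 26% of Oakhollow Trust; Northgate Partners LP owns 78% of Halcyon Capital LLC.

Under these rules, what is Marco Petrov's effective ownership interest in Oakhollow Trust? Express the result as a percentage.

24.434536%

Chain via Summit Services GmbH → Northgate Partners LP → Halcyon Capital LLC (R1): 18% × 34% × 78% × 51% = 2.434536% of Oakhollow Trust.
Direct interest in Oakhollow Trust: 22%.
Aggregating (R2): 2.434536% + 22% = 24.434536%.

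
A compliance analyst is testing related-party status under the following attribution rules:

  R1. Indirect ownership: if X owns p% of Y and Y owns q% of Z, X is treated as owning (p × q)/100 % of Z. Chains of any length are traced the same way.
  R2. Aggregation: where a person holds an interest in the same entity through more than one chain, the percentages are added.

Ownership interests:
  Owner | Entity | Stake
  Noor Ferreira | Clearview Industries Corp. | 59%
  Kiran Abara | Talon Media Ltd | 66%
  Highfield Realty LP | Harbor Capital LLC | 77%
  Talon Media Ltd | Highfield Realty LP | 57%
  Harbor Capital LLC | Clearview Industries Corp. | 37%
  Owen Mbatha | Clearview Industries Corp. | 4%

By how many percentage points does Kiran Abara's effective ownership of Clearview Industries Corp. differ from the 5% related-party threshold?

5.717938

Chain via Talon Media Ltd → Highfield Realty LP → Harbor Capital LLC (R1): 66% × 57% × 77% × 37% = 10.717938% of Clearview Industries Corp.
10.717938% exceeds the 5% threshold by 5.717938 percentage points.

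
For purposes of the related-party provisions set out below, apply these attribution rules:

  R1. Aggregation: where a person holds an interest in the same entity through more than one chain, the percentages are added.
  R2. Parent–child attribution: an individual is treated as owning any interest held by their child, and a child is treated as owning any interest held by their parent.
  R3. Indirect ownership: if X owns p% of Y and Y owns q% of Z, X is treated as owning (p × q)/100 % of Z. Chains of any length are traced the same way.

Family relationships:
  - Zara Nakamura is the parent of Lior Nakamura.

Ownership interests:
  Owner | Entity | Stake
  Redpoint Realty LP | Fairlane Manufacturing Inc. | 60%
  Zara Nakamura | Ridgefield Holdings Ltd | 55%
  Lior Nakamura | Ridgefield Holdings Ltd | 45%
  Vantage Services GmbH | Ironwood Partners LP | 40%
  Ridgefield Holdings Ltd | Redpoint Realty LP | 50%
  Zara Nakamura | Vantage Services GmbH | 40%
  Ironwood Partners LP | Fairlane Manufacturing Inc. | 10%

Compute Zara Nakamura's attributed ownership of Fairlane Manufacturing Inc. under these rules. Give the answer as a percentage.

31.6%

By parent–child attribution (R2), Zara Nakamura is treated as also owning Lior Nakamura's interest in Ridgefield Holdings Ltd, giving 55% + 45% = 100%.
Chain via Vantage Services GmbH → Ironwood Partners LP (R3): 40% × 40% × 10% = 1.6% of Fairlane Manufacturing Inc.
Chain via Ridgefield Holdings Ltd → Redpoint Realty LP (R3): 100% × 50% × 60% = 30% of Fairlane Manufacturing Inc.
Aggregating (R1): 1.6% + 30% = 31.6%.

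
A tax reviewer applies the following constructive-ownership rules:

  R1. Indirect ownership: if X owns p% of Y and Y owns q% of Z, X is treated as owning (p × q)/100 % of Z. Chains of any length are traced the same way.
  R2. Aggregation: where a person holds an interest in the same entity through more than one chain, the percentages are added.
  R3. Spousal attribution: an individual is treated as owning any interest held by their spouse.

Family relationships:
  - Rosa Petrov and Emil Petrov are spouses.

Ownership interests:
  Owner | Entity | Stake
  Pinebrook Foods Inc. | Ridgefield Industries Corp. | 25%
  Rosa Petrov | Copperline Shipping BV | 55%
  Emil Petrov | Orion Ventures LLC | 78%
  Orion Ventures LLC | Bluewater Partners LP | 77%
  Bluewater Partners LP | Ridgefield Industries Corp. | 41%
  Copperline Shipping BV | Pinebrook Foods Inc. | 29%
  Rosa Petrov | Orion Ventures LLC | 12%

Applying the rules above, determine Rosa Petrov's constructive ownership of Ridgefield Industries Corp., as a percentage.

By spousal attribution (R3), Rosa Petrov is treated as also owning Emil Petrov's interest in Orion Ventures LLC, giving 12% + 78% = 90%.
Chain via Orion Ventures LLC → Bluewater Partners LP (R1): 90% × 77% × 41% = 28.413% of Ridgefield Industries Corp.
Chain via Copperline Shipping BV → Pinebrook Foods Inc. (R1): 55% × 29% × 25% = 3.9875% of Ridgefield Industries Corp.
Aggregating (R2): 28.413% + 3.9875% = 32.4005%.

32.4005%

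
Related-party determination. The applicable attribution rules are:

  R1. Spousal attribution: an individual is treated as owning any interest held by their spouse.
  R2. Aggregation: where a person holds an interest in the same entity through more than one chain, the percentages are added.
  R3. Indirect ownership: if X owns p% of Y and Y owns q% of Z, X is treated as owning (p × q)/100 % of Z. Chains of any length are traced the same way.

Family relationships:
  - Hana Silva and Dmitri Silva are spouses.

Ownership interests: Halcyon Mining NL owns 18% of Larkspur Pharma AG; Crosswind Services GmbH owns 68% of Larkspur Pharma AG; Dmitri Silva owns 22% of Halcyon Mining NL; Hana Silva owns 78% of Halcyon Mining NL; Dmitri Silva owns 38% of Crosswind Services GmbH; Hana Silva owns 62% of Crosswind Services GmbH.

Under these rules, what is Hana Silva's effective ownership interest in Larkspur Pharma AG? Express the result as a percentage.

86%

By spousal attribution (R1), Hana Silva is treated as also owning Dmitri Silva's interest in Crosswind Services GmbH, giving 62% + 38% = 100%.
By spousal attribution (R1), Hana Silva is treated as also owning Dmitri Silva's interest in Halcyon Mining NL, giving 78% + 22% = 100%.
Chain via Crosswind Services GmbH (R3): 100% × 68% = 68% of Larkspur Pharma AG.
Chain via Halcyon Mining NL (R3): 100% × 18% = 18% of Larkspur Pharma AG.
Aggregating (R2): 68% + 18% = 86%.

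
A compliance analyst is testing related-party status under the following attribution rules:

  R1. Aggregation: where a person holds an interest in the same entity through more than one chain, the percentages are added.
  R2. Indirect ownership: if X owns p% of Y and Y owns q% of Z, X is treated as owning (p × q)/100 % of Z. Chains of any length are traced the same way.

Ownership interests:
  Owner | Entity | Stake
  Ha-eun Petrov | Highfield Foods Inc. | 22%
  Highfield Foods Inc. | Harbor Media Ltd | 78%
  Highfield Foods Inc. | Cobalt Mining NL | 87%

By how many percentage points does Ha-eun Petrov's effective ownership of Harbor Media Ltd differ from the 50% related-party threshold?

32.84

Chain via Highfield Foods Inc. (R2): 22% × 78% = 17.16% of Harbor Media Ltd.
17.16% falls short of the 50% threshold by 32.84 percentage points.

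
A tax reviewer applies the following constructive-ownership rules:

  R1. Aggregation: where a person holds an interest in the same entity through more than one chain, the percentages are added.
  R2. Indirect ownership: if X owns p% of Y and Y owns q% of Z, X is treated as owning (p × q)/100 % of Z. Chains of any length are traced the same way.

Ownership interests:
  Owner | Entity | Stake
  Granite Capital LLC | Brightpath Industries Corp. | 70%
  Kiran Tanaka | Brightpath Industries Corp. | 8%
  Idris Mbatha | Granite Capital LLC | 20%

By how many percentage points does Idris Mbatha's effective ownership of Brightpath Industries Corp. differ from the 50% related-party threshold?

36

Chain via Granite Capital LLC (R2): 20% × 70% = 14% of Brightpath Industries Corp.
14% falls short of the 50% threshold by 36 percentage points.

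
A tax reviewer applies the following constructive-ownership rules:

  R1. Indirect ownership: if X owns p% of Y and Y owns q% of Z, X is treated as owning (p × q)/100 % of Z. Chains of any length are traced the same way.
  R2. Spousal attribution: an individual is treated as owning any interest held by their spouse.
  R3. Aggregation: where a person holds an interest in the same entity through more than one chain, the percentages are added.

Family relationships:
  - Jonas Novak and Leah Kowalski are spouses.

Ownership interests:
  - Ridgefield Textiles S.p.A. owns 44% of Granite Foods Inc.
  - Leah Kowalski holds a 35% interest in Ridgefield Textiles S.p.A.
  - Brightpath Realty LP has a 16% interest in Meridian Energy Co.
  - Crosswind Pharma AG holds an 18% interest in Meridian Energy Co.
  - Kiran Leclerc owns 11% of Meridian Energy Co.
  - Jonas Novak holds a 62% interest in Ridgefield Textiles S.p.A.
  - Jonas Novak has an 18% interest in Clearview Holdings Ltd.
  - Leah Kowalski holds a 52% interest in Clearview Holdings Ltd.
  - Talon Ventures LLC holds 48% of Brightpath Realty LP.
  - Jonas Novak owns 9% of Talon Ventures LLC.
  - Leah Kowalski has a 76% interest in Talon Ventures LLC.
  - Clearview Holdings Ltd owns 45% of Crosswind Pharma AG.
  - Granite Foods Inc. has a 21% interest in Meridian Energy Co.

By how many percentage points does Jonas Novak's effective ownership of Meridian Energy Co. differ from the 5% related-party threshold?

By spousal attribution (R2), Jonas Novak is treated as also owning Leah Kowalski's interest in Ridgefield Textiles S.p.A, giving 62% + 35% = 97%.
By spousal attribution (R2), Jonas Novak is treated as also owning Leah Kowalski's interest in Talon Ventures LLC, giving 9% + 76% = 85%.
By spousal attribution (R2), Jonas Novak is treated as also owning Leah Kowalski's interest in Clearview Holdings Ltd, giving 18% + 52% = 70%.
Chain via Ridgefield Textiles S.p.A. → Granite Foods Inc. (R1): 97% × 44% × 21% = 8.9628% of Meridian Energy Co.
Chain via Talon Ventures LLC → Brightpath Realty LP (R1): 85% × 48% × 16% = 6.528% of Meridian Energy Co.
Chain via Clearview Holdings Ltd → Crosswind Pharma AG (R1): 70% × 45% × 18% = 5.67% of Meridian Energy Co.
Aggregating (R3): 8.9628% + 6.528% + 5.67% = 21.1608%.
21.1608% exceeds the 5% threshold by 16.1608 percentage points.

16.1608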